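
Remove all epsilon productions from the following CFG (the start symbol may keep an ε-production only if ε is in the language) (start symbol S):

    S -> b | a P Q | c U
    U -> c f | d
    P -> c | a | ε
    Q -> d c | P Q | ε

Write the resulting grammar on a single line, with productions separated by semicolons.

The nullable symbols are {P, Q}.
ε ∉ L(G), so no ε-production is kept.
Add the nullable-subset variants: S → a P Q gives a P Q | a P | a Q | a. Q → P Q gives P Q | P.

S -> b | a P Q | a P | a Q | a | c U; U -> c f | d; P -> c | a; Q -> d c | P Q | P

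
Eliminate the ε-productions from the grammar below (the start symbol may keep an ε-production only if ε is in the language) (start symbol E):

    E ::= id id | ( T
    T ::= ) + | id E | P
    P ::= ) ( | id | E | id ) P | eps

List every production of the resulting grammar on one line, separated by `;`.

E ::= id id | ( T | (; T ::= ) + | id E | P; P ::= ) ( | id | E | id ) P | id )

The nullable symbols are {P, T}.
ε ∉ L(G), so no ε-production is kept.
For each production, add variants omitting each subset of nullable occurrences: E → ( T gives ( T | (. P → id ) P gives id ) P | id ).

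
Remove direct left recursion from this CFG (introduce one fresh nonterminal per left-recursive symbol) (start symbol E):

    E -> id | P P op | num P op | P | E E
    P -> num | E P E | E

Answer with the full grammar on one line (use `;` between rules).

Left recursion appears on E.
For E: α = {E}, β = {id, P P op, num P op, P}. Rewrite as E → β E' and E' → α E' | ε.

E -> id E' | P P op E' | num P op E' | P E'; P -> num | E P E | E; E' -> E E' | ε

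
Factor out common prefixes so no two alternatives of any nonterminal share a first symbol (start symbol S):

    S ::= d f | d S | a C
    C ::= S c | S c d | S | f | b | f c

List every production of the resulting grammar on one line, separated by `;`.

S has alternatives sharing prefix 'd': factor to S → d S' with S' → f | S.
C has alternatives sharing prefix 'S': factor to C → S C' with C' → c | c d | ε.
C has alternatives sharing prefix 'f': factor to C → f C'' with C'' → ε | c.
C' has alternatives sharing prefix 'c': factor to C' → c C''' with C''' → ε | d.

S ::= a C | d S'; C ::= b | S C' | f C''; S' ::= f | S; C' ::= ε | c C'''; C'' ::= ε | c; C''' ::= ε | d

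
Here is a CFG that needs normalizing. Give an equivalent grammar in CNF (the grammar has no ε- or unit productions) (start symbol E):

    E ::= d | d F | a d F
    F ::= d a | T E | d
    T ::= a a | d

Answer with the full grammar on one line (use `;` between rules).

Introduce a nonterminal for each terminal appearing in a rule of length ≥ 2: X1 → d, X2 → a.
Binarize each right-hand side of length ≥ 3 by chaining fresh nonterminals (Y1, Y2, …): affected rules were E → X2 X1 F.

E ::= d | X1 F | X2 Y1; F ::= X1 X2 | T E | d; T ::= X2 X2 | d; X1 ::= d; X2 ::= a; Y1 ::= X1 F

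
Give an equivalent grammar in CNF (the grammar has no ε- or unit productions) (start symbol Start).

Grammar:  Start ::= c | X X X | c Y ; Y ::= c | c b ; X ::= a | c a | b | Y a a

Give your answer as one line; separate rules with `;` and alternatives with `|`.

Introduce a nonterminal for each terminal appearing in a rule of length ≥ 2: X1 → c, X2 → b, X3 → a.
Binarize each right-hand side of length ≥ 3 by chaining fresh nonterminals (Y1, Y2, …): affected rules were Start → X X X; X → Y X3 X3.

Start ::= c | X Y1 | X1 Y; Y ::= c | X1 X2; X ::= a | X1 X3 | b | Y Y2; X1 ::= c; X2 ::= b; X3 ::= a; Y1 ::= X X; Y2 ::= X3 X3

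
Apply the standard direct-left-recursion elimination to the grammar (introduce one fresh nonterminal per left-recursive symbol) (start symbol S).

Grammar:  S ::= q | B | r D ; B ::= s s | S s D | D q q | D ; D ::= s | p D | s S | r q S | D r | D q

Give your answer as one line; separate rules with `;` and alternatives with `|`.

Directly left-recursive nonterminal: D.
For D: α = {r, q}, β = {s, p D, s S, r q S}. Rewrite as D → β D' and D' → α D' | ε.

S ::= q | B | r D; B ::= s s | S s D | D q q | D; D ::= s D' | p D D' | s S D' | r q S D'; D' ::= r D' | q D' | ε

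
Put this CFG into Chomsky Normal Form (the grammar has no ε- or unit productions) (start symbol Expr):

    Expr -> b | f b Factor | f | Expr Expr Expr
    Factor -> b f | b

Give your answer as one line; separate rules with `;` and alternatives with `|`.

Introduce a nonterminal for each terminal appearing in a rule of length ≥ 2: X1 → f, X2 → b.
Binarize each right-hand side of length ≥ 3 by chaining fresh nonterminals (Y1, Y2, …): affected rules were Expr → X1 X2 Factor; Expr → Expr Expr Expr.

Expr -> b | X1 Y1 | f | Expr Y2; Factor -> X2 X1 | b; X1 -> f; X2 -> b; Y1 -> X2 Factor; Y2 -> Expr Expr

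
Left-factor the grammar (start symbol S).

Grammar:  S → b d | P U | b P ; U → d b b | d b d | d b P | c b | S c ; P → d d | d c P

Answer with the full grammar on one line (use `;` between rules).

S has alternatives sharing prefix 'b': factor to S → b S' with S' → d | P.
U has alternatives sharing prefix 'd b': factor to U → d b U' with U' → b | d | P.
P has alternatives sharing prefix 'd': factor to P → d P' with P' → d | c P.

S → P U | b S'; U → c b | S c | d b U'; P → d P'; S' → d | P; U' → b | d | P; P' → d | c P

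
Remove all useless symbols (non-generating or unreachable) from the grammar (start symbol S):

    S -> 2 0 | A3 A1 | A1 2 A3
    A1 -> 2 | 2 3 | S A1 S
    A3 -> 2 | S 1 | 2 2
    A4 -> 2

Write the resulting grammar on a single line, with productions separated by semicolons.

S -> 2 0 | A3 A1 | A1 2 A3; A1 -> 2 | 2 3 | S A1 S; A3 -> 2 | S 1 | 2 2

Generating nonterminals: {A1, A3, A4, S}.
Reachable from S after that: {A1, A3, S}.
Removed useless symbols: {A4} and every production mentioning them.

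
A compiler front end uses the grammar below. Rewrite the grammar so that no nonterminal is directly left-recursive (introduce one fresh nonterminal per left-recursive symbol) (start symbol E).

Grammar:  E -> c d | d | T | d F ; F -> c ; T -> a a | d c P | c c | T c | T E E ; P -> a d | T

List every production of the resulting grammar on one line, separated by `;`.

Left recursion appears on T.
For T: α = {c, E E}, β = {a a, d c P, c c}. Rewrite as T → β T' and T' → α T' | ε.

E -> c d | d | T | d F; F -> c; T -> a a T' | d c P T' | c c T'; P -> a d | T; T' -> c T' | E E T' | epsilon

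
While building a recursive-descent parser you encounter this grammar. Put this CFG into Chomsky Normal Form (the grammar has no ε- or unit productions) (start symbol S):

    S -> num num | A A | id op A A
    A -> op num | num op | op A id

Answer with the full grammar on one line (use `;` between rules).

S -> X1 X1 | A A | X2 Y1; A -> X3 X1 | X1 X3 | X3 Y3; X1 -> num; X2 -> id; X3 -> op; Y1 -> X3 Y2; Y2 -> A A; Y3 -> A X2

Introduce a nonterminal for each terminal appearing in a rule of length ≥ 2: X1 → num, X2 → id, X3 → op.
Binarize each right-hand side of length ≥ 3 by chaining fresh nonterminals (Y1, Y2, …): affected rules were S → X2 X3 A A; A → X3 A X2.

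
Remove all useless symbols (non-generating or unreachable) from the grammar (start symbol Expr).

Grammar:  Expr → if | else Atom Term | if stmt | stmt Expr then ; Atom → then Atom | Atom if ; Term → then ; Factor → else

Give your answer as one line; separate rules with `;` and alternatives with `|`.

Generating nonterminals: {Expr, Factor, Term}.
Reachable from Expr after that: {Expr}.
Removed useless symbols: {Atom, Factor, Term} and every production mentioning them.

Expr → if | if stmt | stmt Expr then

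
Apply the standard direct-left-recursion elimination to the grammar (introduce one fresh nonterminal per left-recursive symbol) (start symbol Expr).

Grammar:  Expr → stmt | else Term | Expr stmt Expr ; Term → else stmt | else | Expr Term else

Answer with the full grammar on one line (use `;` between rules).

Expr is directly left-recursive.
For Expr: α = {stmt Expr}, β = {stmt, else Term}. Rewrite as Expr → β Expr1 and Expr1 → α Expr1 | ε.

Expr → stmt Expr1 | else Term Expr1; Term → else stmt | else | Expr Term else; Expr1 → stmt Expr Expr1 | eps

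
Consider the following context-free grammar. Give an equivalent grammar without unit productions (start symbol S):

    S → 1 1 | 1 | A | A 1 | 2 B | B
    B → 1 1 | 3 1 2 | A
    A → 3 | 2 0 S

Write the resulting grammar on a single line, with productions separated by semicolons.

Unit pairs: B ⇒* {A}; S ⇒* {A, B}.
For every A with A ⇒* B via unit rules, add B's non-unit alternatives to A; then delete every rule of the form X → Y.

S → 1 1 | 3 1 2 | 1 | A 1 | 2 B | 3 | 2 0 S; B → 1 1 | 3 1 2 | 3 | 2 0 S; A → 3 | 2 0 S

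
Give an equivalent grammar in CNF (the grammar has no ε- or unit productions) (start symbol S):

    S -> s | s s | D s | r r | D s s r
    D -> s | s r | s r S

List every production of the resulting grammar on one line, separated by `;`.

S -> s | X1 X1 | D X1 | X2 X2 | D Y1; D -> s | X1 X2 | X1 Y3; X1 -> s; X2 -> r; Y1 -> X1 Y2; Y2 -> X1 X2; Y3 -> X2 S

Introduce a nonterminal for each terminal appearing in a rule of length ≥ 2: X1 → s, X2 → r.
Binarize each right-hand side of length ≥ 3 by chaining fresh nonterminals (Y1, Y2, …): affected rules were S → D X1 X1 X2; D → X1 X2 S.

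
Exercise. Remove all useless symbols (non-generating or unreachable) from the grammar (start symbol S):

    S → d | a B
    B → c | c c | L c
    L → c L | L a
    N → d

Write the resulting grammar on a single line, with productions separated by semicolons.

Generating nonterminals: {B, N, S}.
Reachable from S after that: {B, S}.
Removed useless symbols: {L, N} and every production mentioning them.

S → d | a B; B → c | c c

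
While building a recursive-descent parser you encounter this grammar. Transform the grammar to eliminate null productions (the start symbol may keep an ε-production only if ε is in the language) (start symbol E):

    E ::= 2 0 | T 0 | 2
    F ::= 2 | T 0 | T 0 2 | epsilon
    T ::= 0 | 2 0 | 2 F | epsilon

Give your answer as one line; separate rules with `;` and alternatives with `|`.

E ::= 2 0 | T 0 | 0 | 2; F ::= 2 | T 0 | 0 | T 0 2 | 0 2; T ::= 0 | 2 0 | 2 F | 2

Nullable nonterminals: {F, T}.
ε ∉ L(G), so no ε-production is kept.
For each production, add variants omitting each subset of nullable occurrences: E → T 0 gives T 0 | 0. F → T 0 gives T 0 | 0. F → T 0 2 gives T 0 2 | 0 2. T → 2 F gives 2 F | 2.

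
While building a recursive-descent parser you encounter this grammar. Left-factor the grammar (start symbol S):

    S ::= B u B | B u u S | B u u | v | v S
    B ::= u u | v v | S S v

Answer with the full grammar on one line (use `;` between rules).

S has alternatives sharing prefix 'B u': factor to S → B u S' with S' → B | u S | u.
S has alternatives sharing prefix 'v': factor to S → v S'' with S'' → ε | S.
S' has alternatives sharing prefix 'u': factor to S' → u S''' with S''' → S | ε.

S ::= B u S' | v S''; B ::= u u | v v | S S v; S' ::= B | u S'''; S'' ::= ε | S; S''' ::= S | ε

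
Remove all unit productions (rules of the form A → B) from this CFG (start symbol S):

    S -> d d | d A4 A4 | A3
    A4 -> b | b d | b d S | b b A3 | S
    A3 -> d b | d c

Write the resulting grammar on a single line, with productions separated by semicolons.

Unit pairs: A4 ⇒* {A3, S}; S ⇒* {A3}.
For each unit pair (A, B), copy every non-unit production of B to A, then drop all unit productions.

S -> d d | d A4 A4 | d b | d c; A4 -> b | b d | b d S | b b A3 | d d | d A4 A4 | d b | d c; A3 -> d b | d c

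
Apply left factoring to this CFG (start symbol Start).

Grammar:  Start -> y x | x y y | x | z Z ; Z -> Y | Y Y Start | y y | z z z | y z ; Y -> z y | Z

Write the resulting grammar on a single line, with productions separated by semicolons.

Start has alternatives sharing prefix 'x': factor to Start → x Start1 with Start1 → y y | ε.
Z has alternatives sharing prefix 'Y': factor to Z → Y Z1 with Z1 → ε | Y Start.
Z has alternatives sharing prefix 'y': factor to Z → y Z2 with Z2 → y | z.

Start -> y x | z Z | x Start1; Z -> z z z | Y Z1 | y Z2; Y -> z y | Z; Start1 -> y y | ε; Z1 -> ε | Y Start; Z2 -> y | z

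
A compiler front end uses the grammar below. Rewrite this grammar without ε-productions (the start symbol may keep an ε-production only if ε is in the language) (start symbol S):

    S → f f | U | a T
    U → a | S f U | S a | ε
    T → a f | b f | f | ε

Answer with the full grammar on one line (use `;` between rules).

S → f f | U | a T | a | ε; U → a | S f U | S f | f U | f | S a; T → a f | b f | f

Nullable nonterminals: {S, T, U}.
ε ∈ L(G) since S is nullable, so keep S → ε.
For each production, add variants omitting each subset of nullable occurrences: S → a T gives a T | a. U → S f U gives S f U | S f | f U | f.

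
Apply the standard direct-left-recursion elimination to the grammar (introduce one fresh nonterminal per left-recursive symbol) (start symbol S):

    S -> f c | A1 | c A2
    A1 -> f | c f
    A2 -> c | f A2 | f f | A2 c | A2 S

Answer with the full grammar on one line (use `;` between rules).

Left recursion appears on A2.
For A2: α = {c, S}, β = {c, f A2, f f}. Rewrite as A2 → β A2' and A2' → α A2' | ε.

S -> f c | A1 | c A2; A1 -> f | c f; A2 -> c A2' | f A2 A2' | f f A2'; A2' -> c A2' | S A2' | ε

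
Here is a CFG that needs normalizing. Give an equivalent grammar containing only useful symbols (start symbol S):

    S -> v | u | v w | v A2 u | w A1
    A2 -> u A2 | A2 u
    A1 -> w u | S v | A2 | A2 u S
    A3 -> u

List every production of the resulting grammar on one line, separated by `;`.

S -> v | u | v w | w A1; A1 -> w u | S v

Generating nonterminals: {A1, A3, S}.
Reachable from S after that: {A1, S}.
Removed useless symbols: {A2, A3} and every production mentioning them.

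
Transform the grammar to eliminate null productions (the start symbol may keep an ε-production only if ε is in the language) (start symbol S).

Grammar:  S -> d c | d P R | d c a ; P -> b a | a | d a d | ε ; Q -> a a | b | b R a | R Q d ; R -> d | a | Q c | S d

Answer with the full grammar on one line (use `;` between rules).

S -> d c | d P R | d R | d c a; P -> b a | a | d a d; Q -> a a | b | b R a | R Q d; R -> d | a | Q c | S d

Nullable set = {P}.
ε ∉ L(G), so no ε-production is kept.
Add the nullable-subset variants: S → d P R gives d P R | d R.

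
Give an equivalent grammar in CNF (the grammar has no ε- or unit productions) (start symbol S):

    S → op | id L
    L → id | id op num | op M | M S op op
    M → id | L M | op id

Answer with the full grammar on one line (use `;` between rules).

Introduce a nonterminal for each terminal appearing in a rule of length ≥ 2: X1 → id, X2 → op, X3 → num.
Binarize each right-hand side of length ≥ 3 by chaining fresh nonterminals (Y1, Y2, …): affected rules were L → X1 X2 X3; L → M S X2 X2.

S → op | X1 L; L → id | X1 Y1 | X2 M | M Y2; M → id | L M | X2 X1; X1 → id; X2 → op; X3 → num; Y1 → X2 X3; Y2 → S Y3; Y3 → X2 X2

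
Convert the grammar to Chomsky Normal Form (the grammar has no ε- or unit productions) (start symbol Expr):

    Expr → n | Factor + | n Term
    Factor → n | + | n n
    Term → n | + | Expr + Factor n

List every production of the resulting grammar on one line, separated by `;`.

Introduce a nonterminal for each terminal appearing in a rule of length ≥ 2: X1 → +, X2 → n.
Binarize each right-hand side of length ≥ 3 by chaining fresh nonterminals (Y1, Y2, …): affected rules were Term → Expr X1 Factor X2.

Expr → n | Factor X1 | X2 Term; Factor → n | + | X2 X2; Term → n | + | Expr Y1; X1 → +; X2 → n; Y1 → X1 Y2; Y2 → Factor X2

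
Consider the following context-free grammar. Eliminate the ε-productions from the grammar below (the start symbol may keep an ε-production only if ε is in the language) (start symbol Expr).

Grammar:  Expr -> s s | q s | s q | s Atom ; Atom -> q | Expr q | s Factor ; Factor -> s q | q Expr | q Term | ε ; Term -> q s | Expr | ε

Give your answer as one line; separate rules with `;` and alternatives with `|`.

Expr -> s s | q s | s q | s Atom; Atom -> q | Expr q | s Factor | s; Factor -> s q | q Expr | q Term | q; Term -> q s | Expr

Nullable set = {Factor, Term}.
ε ∉ L(G), so no ε-production is kept.
Add the nullable-subset variants: Atom → s Factor gives s Factor | s. Factor → q Term gives q Term | q.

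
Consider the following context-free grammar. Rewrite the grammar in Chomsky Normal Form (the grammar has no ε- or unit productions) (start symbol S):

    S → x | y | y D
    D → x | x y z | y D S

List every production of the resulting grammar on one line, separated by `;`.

S → x | y | X1 D; D → x | X2 Y1 | X1 Y2; X1 → y; X2 → x; X3 → z; Y1 → X1 X3; Y2 → D S

Introduce a nonterminal for each terminal appearing in a rule of length ≥ 2: X1 → y, X2 → x, X3 → z.
Binarize each right-hand side of length ≥ 3 by chaining fresh nonterminals (Y1, Y2, …): affected rules were D → X2 X1 X3; D → X1 D S.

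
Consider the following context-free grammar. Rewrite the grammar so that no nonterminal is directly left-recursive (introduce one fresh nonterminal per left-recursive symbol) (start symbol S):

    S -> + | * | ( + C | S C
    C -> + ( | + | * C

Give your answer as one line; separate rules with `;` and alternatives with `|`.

S -> + S' | * S' | ( + C S'; C -> + ( | + | * C; S' -> C S' | ε

S is directly left-recursive.
For S: α = {C}, β = {+, *, ( + C}. Rewrite as S → β S' and S' → α S' | ε.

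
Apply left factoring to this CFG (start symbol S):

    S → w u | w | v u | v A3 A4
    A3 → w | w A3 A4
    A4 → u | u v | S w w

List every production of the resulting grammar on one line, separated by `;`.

S has alternatives sharing prefix 'w': factor to S → w S' with S' → u | ε.
S has alternatives sharing prefix 'v': factor to S → v S'' with S'' → u | A3 A4.
A3 has alternatives sharing prefix 'w': factor to A3 → w A3' with A3' → ε | A3 A4.
A4 has alternatives sharing prefix 'u': factor to A4 → u A4' with A4' → ε | v.

S → w S' | v S''; A3 → w A3'; A4 → S w w | u A4'; S' → u | epsilon; S'' → u | A3 A4; A3' → epsilon | A3 A4; A4' → epsilon | v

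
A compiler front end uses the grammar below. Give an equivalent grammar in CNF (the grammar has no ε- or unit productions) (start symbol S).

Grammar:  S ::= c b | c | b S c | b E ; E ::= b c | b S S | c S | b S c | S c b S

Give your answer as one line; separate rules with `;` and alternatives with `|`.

S ::= X1 X2 | c | X2 Y1 | X2 E; E ::= X2 X1 | X2 Y2 | X1 S | X2 Y3 | S Y4; X1 ::= c; X2 ::= b; Y1 ::= S X1; Y2 ::= S S; Y3 ::= S X1; Y4 ::= X1 Y5; Y5 ::= X2 S

Introduce a nonterminal for each terminal appearing in a rule of length ≥ 2: X1 → c, X2 → b.
Binarize each right-hand side of length ≥ 3 by chaining fresh nonterminals (Y1, Y2, …): affected rules were S → X2 S X1; E → X2 S S; E → X2 S X1; E → S X1 X2 S.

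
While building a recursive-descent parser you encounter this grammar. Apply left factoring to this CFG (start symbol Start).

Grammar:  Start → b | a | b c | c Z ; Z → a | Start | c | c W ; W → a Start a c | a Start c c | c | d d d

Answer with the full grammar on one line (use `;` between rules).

Start → a | c Z | b Start1; Z → a | Start | c Z1; W → c | d d d | a Start W1; Start1 → epsilon | c; Z1 → epsilon | W; W1 → a c | c c

Start has alternatives sharing prefix 'b': factor to Start → b Start1 with Start1 → ε | c.
Z has alternatives sharing prefix 'c': factor to Z → c Z1 with Z1 → ε | W.
W has alternatives sharing prefix 'a Start': factor to W → a Start W1 with W1 → a c | c c.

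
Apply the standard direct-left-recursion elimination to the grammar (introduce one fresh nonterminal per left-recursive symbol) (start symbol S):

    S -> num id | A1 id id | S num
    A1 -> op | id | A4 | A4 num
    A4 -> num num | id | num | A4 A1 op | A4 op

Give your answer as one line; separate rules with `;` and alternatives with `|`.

Left recursion appears on S, A4.
For S: α = {num}, β = {num id, A1 id id}. Rewrite as S → β S' and S' → α S' | ε.
For A4: α = {A1 op, op}, β = {num num, id, num}. Rewrite as A4 → β A4' and A4' → α A4' | ε.

S -> num id S' | A1 id id S'; A1 -> op | id | A4 | A4 num; A4 -> num num A4' | id A4' | num A4'; S' -> num S' | ε; A4' -> A1 op A4' | op A4' | ε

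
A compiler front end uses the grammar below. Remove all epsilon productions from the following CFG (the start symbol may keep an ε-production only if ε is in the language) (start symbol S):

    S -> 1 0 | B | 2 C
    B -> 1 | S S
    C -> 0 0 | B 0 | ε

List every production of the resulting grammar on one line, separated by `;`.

S -> 1 0 | B | 2 C | 2; B -> 1 | S S; C -> 0 0 | B 0

Nullable set = {C}.
ε ∉ L(G), so no ε-production is kept.
For each production, add variants omitting each subset of nullable occurrences: S → 2 C gives 2 C | 2.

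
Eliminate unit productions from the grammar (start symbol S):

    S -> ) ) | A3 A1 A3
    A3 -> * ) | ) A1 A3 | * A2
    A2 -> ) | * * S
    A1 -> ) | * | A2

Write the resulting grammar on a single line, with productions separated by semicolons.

S -> ) ) | A3 A1 A3; A3 -> * ) | ) A1 A3 | * A2; A2 -> ) | * * S; A1 -> ) | * * S | *

Unit pairs: A1 ⇒* {A2}.
Replace each nonterminal's rules with the union of the non-unit rules of every nonterminal it unit-derives.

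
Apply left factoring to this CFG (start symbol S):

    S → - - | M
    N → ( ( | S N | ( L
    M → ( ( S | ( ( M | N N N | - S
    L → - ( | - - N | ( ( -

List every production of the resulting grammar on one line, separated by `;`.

S → - - | M; N → S N | ( N'; M → N N N | - S | ( ( M'; L → ( ( - | - L'; N' → ( | L; M' → S | M; L' → ( | - N

N has alternatives sharing prefix '(': factor to N → ( N' with N' → ( | L.
M has alternatives sharing prefix '( (': factor to M → ( ( M' with M' → S | M.
L has alternatives sharing prefix '-': factor to L → - L' with L' → ( | - N.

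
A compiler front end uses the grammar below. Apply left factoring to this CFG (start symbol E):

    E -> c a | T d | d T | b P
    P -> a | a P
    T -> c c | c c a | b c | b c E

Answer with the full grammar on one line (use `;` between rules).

E -> c a | T d | d T | b P; P -> a P'; T -> c c T' | b c T''; P' -> ε | P; T' -> ε | a; T'' -> ε | E

P has alternatives sharing prefix 'a': factor to P → a P' with P' → ε | P.
T has alternatives sharing prefix 'c c': factor to T → c c T' with T' → ε | a.
T has alternatives sharing prefix 'b c': factor to T → b c T'' with T'' → ε | E.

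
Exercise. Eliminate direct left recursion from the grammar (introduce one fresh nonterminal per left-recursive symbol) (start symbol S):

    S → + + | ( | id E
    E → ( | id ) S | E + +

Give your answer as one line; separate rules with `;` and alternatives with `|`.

S → + + | ( | id E; E → ( E' | id ) S E'; E' → + + E' | ε

E is directly left-recursive.
For E: α = {+ +}, β = {(, id ) S}. Rewrite as E → β E' and E' → α E' | ε.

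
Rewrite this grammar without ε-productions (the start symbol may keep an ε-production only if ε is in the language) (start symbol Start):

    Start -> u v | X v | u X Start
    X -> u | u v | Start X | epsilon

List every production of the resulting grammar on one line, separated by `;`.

Nullable set = {X}.
ε ∉ L(G), so no ε-production is kept.
Add the nullable-subset variants: Start → X v gives X v | v. Start → u X Start gives u X Start | u Start. X → Start X gives Start X | Start.

Start -> u v | X v | v | u X Start | u Start; X -> u | u v | Start X | Start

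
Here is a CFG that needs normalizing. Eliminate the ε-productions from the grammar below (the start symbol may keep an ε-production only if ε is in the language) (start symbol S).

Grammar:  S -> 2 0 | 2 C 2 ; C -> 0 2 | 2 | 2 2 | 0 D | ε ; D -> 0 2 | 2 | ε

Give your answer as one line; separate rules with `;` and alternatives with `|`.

Nullable set = {C, D}.
ε ∉ L(G), so no ε-production is kept.
Expand every rule over subsets of its nullable positions: S → 2 C 2 gives 2 C 2 | 2 2. C → 0 D gives 0 D | 0.

S -> 2 0 | 2 C 2 | 2 2; C -> 0 2 | 2 | 2 2 | 0 D | 0; D -> 0 2 | 2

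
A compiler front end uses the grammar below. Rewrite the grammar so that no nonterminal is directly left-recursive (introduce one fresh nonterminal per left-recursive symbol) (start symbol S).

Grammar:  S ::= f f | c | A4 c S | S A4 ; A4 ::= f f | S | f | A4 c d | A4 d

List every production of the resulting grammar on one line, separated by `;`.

S, A4 are directly left-recursive.
For S: α = {A4}, β = {f f, c, A4 c S}. Rewrite as S → β S' and S' → α S' | ε.
For A4: α = {c d, d}, β = {f f, S, f}. Rewrite as A4 → β A4' and A4' → α A4' | ε.

S ::= f f S' | c S' | A4 c S S'; A4 ::= f f A4' | S A4' | f A4'; S' ::= A4 S' | ε; A4' ::= c d A4' | d A4' | ε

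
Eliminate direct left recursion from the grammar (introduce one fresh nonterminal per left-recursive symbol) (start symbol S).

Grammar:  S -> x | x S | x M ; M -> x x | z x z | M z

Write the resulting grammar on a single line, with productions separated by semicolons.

M is directly left-recursive.
For M: α = {z}, β = {x x, z x z}. Rewrite as M → β M' and M' → α M' | ε.

S -> x | x S | x M; M -> x x M' | z x z M'; M' -> z M' | ε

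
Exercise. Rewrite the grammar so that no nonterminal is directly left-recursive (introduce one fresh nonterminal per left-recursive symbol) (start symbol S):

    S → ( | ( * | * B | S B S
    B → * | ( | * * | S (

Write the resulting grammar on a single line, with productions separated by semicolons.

Directly left-recursive nonterminal: S.
For S: α = {B S}, β = {(, ( *, * B}. Rewrite as S → β S' and S' → α S' | ε.

S → ( S' | ( * S' | * B S'; B → * | ( | * * | S (; S' → B S S' | epsilon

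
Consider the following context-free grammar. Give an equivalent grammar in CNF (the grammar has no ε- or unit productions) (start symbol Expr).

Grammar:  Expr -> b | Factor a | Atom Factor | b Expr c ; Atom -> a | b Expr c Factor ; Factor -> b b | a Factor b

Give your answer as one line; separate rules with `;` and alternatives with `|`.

Introduce a nonterminal for each terminal appearing in a rule of length ≥ 2: X1 → a, X2 → b, X3 → c.
Binarize each right-hand side of length ≥ 3 by chaining fresh nonterminals (Y1, Y2, …): affected rules were Expr → X2 Expr X3; Atom → X2 Expr X3 Factor; Factor → X1 Factor X2.

Expr -> b | Factor X1 | Atom Factor | X2 Y1; Atom -> a | X2 Y2; Factor -> X2 X2 | X1 Y4; X1 -> a; X2 -> b; X3 -> c; Y1 -> Expr X3; Y2 -> Expr Y3; Y3 -> X3 Factor; Y4 -> Factor X2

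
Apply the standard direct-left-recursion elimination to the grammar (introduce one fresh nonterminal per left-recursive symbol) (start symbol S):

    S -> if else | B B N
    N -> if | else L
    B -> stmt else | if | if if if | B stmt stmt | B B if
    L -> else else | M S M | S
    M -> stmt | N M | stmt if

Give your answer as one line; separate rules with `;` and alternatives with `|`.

S -> if else | B B N; N -> if | else L; B -> stmt else B' | if B' | if if if B'; L -> else else | M S M | S; M -> stmt | N M | stmt if; B' -> stmt stmt B' | B if B' | ε

Left recursion appears on B.
For B: α = {stmt stmt, B if}, β = {stmt else, if, if if if}. Rewrite as B → β B' and B' → α B' | ε.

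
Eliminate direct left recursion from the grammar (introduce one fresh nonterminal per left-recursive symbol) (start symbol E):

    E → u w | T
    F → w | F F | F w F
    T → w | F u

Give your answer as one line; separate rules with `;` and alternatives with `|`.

Left recursion appears on F.
For F: α = {F, w F}, β = {w}. Rewrite as F → β F' and F' → α F' | ε.

E → u w | T; F → w F'; T → w | F u; F' → F F' | w F F' | ε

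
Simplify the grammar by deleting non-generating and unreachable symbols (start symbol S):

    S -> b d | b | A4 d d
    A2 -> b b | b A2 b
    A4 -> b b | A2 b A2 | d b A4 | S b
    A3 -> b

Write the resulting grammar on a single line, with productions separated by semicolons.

Generating nonterminals: {A2, A3, A4, S}.
Reachable from S after that: {A2, A4, S}.
Removed useless symbols: {A3} and every production mentioning them.

S -> b d | b | A4 d d; A2 -> b b | b A2 b; A4 -> b b | A2 b A2 | d b A4 | S b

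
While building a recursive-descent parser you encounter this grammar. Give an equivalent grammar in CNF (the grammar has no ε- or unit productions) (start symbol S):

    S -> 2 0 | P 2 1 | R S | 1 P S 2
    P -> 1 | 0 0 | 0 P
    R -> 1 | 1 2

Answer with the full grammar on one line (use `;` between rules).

Introduce a nonterminal for each terminal appearing in a rule of length ≥ 2: X1 → 2, X2 → 0, X3 → 1.
Binarize each right-hand side of length ≥ 3 by chaining fresh nonterminals (Y1, Y2, …): affected rules were S → P X1 X3; S → X3 P S X1.

S -> X1 X2 | P Y1 | R S | X3 Y2; P -> 1 | X2 X2 | X2 P; R -> 1 | X3 X1; X1 -> 2; X2 -> 0; X3 -> 1; Y1 -> X1 X3; Y2 -> P Y3; Y3 -> S X1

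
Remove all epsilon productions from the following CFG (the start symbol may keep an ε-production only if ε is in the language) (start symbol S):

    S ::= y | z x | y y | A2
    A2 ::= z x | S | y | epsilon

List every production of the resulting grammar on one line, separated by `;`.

The nullable symbols are {A2, S}.
ε ∈ L(G) since S is nullable, so keep S → ε.

S ::= y | z x | y y | A2 | epsilon; A2 ::= z x | S | y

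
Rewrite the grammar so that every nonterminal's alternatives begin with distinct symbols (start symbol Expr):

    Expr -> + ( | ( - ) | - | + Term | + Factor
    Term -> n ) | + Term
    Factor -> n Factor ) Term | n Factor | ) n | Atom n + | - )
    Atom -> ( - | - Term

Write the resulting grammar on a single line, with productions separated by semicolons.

Expr -> ( - ) | - | + Expr1; Term -> n ) | + Term; Factor -> ) n | Atom n + | - ) | n Factor Factor1; Atom -> ( - | - Term; Expr1 -> ( | Term | Factor; Factor1 -> ) Term | eps

Expr has alternatives sharing prefix '+': factor to Expr → + Expr1 with Expr1 → ( | Term | Factor.
Factor has alternatives sharing prefix 'n Factor': factor to Factor → n Factor Factor1 with Factor1 → ) Term | ε.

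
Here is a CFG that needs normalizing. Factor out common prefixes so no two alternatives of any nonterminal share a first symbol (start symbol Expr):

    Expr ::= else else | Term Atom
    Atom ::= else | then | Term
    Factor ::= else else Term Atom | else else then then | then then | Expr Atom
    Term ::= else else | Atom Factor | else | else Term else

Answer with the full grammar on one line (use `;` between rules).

Expr ::= else else | Term Atom; Atom ::= else | then | Term; Factor ::= then then | Expr Atom | else else Factor1; Term ::= Atom Factor | else Term1; Factor1 ::= Term Atom | then then; Term1 ::= else | ε | Term else

Factor has alternatives sharing prefix 'else else': factor to Factor → else else Factor1 with Factor1 → Term Atom | then then.
Term has alternatives sharing prefix 'else': factor to Term → else Term1 with Term1 → else | ε | Term else.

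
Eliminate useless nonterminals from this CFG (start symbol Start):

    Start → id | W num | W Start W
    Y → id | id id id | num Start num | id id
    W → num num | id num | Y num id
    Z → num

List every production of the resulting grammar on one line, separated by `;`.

Start → id | W num | W Start W; Y → id | id id id | num Start num | id id; W → num num | id num | Y num id

Generating nonterminals: {Start, W, Y, Z}.
Reachable from Start after that: {Start, W, Y}.
Removed useless symbols: {Z} and every production mentioning them.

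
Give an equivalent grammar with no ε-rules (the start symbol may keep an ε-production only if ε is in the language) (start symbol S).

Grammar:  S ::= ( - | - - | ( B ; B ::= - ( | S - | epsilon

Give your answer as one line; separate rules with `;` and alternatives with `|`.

Nullable set = {B}.
ε ∉ L(G), so no ε-production is kept.
Add the nullable-subset variants: S → ( B gives ( B | (.

S ::= ( - | - - | ( B | (; B ::= - ( | S -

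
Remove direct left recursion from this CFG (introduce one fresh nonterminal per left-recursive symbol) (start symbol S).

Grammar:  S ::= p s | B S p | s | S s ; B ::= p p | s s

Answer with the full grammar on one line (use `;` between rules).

Directly left-recursive nonterminal: S.
For S: α = {s}, β = {p s, B S p, s}. Rewrite as S → β S' and S' → α S' | ε.

S ::= p s S' | B S p S' | s S'; B ::= p p | s s; S' ::= s S' | ε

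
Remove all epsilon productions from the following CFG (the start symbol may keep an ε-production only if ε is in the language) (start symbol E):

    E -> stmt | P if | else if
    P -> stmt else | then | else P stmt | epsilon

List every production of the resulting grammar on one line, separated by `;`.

E -> stmt | P if | if | else if; P -> stmt else | then | else P stmt | else stmt

Nullable set = {P}.
ε ∉ L(G), so no ε-production is kept.
Add the nullable-subset variants: E → P if gives P if | if. P → else P stmt gives else P stmt | else stmt.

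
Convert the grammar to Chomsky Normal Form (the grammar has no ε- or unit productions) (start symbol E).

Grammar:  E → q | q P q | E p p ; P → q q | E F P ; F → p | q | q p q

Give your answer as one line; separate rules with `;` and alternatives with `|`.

Introduce a nonterminal for each terminal appearing in a rule of length ≥ 2: X1 → q, X2 → p.
Binarize each right-hand side of length ≥ 3 by chaining fresh nonterminals (Y1, Y2, …): affected rules were E → X1 P X1; E → E X2 X2; P → E F P; F → X1 X2 X1.

E → q | X1 Y1 | E Y2; P → X1 X1 | E Y3; F → p | q | X1 Y4; X1 → q; X2 → p; Y1 → P X1; Y2 → X2 X2; Y3 → F P; Y4 → X2 X1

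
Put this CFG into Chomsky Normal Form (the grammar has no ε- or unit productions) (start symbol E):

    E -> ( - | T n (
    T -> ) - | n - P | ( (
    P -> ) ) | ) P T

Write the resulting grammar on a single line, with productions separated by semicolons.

E -> X1 X2 | T Y1; T -> X4 X2 | X3 Y2 | X1 X1; P -> X4 X4 | X4 Y3; X1 -> (; X2 -> -; X3 -> n; X4 -> ); Y1 -> X3 X1; Y2 -> X2 P; Y3 -> P T

Introduce a nonterminal for each terminal appearing in a rule of length ≥ 2: X1 → (, X2 → -, X3 → n, X4 → ).
Binarize each right-hand side of length ≥ 3 by chaining fresh nonterminals (Y1, Y2, …): affected rules were E → T X3 X1; T → X3 X2 P; P → X4 P T.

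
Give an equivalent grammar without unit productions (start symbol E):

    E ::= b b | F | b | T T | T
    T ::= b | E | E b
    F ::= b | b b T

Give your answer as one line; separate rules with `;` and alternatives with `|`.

Unit pairs: E ⇒* {F, T}; T ⇒* {E, F}.
Replace each nonterminal's rules with the union of the non-unit rules of every nonterminal it unit-derives.

E ::= b b | b | T T | b b T | E b; T ::= b b | b | T T | b b T | E b; F ::= b | b b T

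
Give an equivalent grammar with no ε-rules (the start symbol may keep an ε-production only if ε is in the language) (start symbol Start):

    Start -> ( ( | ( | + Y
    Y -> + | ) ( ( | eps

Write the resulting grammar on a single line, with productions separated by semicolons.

Nullable set = {Y}.
ε ∉ L(G), so no ε-production is kept.
For each production, add variants omitting each subset of nullable occurrences: Start → + Y gives + Y | +.

Start -> ( ( | ( | + Y | +; Y -> + | ) ( (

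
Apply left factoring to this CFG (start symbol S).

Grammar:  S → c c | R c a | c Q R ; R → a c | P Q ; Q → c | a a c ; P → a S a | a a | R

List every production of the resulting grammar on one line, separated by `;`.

S → R c a | c S'; R → a c | P Q; Q → c | a a c; P → R | a P'; S' → c | Q R; P' → S a | a

S has alternatives sharing prefix 'c': factor to S → c S' with S' → c | Q R.
P has alternatives sharing prefix 'a': factor to P → a P' with P' → S a | a.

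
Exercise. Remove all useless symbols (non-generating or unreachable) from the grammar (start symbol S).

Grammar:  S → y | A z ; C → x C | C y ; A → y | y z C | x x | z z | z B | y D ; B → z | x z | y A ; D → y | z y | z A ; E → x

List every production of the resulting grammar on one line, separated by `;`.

Generating nonterminals: {A, B, D, E, S}.
Reachable from S after that: {A, B, D, S}.
Removed useless symbols: {C, E} and every production mentioning them.

S → y | A z; A → y | x x | z z | z B | y D; B → z | x z | y A; D → y | z y | z A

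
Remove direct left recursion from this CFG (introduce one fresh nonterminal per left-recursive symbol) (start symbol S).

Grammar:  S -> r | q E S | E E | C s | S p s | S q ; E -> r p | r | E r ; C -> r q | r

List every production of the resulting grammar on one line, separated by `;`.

S -> r S' | q E S S' | E E S' | C s S'; E -> r p E' | r E'; C -> r q | r; S' -> p s S' | q S' | ε; E' -> r E' | ε

Left recursion appears on S, E.
For S: α = {p s, q}, β = {r, q E S, E E, C s}. Rewrite as S → β S' and S' → α S' | ε.
For E: α = {r}, β = {r p, r}. Rewrite as E → β E' and E' → α E' | ε.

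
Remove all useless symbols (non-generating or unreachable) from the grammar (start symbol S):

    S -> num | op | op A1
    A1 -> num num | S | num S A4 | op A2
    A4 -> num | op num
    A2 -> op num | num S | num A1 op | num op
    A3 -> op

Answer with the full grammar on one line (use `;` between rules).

Generating nonterminals: {A1, A2, A3, A4, S}.
Reachable from S after that: {A1, A2, A4, S}.
Removed useless symbols: {A3} and every production mentioning them.

S -> num | op | op A1; A1 -> num num | S | num S A4 | op A2; A4 -> num | op num; A2 -> op num | num S | num A1 op | num op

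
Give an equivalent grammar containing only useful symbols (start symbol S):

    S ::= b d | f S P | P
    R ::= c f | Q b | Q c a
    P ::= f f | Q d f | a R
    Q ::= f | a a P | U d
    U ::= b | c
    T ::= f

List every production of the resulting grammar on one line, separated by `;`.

Generating nonterminals: {P, Q, R, S, T, U}.
Reachable from S after that: {P, Q, R, S, U}.
Removed useless symbols: {T} and every production mentioning them.

S ::= b d | f S P | P; R ::= c f | Q b | Q c a; P ::= f f | Q d f | a R; Q ::= f | a a P | U d; U ::= b | c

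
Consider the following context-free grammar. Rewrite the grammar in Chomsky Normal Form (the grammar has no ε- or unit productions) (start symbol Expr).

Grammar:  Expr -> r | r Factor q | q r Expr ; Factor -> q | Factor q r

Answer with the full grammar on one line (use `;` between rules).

Expr -> r | X1 Y1 | X2 Y2; Factor -> q | Factor Y3; X1 -> r; X2 -> q; Y1 -> Factor X2; Y2 -> X1 Expr; Y3 -> X2 X1

Introduce a nonterminal for each terminal appearing in a rule of length ≥ 2: X1 → r, X2 → q.
Binarize each right-hand side of length ≥ 3 by chaining fresh nonterminals (Y1, Y2, …): affected rules were Expr → X1 Factor X2; Expr → X2 X1 Expr; Factor → Factor X2 X1.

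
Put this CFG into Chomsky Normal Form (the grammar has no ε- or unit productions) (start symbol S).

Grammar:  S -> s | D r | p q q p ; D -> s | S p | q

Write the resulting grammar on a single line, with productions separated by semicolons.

Introduce a nonterminal for each terminal appearing in a rule of length ≥ 2: X1 → r, X2 → p, X3 → q.
Binarize each right-hand side of length ≥ 3 by chaining fresh nonterminals (Y1, Y2, …): affected rules were S → X2 X3 X3 X2.

S -> s | D X1 | X2 Y1; D -> s | S X2 | q; X1 -> r; X2 -> p; X3 -> q; Y1 -> X3 Y2; Y2 -> X3 X2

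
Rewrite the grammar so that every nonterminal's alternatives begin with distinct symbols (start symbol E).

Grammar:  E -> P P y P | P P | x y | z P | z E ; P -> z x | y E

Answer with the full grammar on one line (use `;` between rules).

E has alternatives sharing prefix 'P P': factor to E → P P E' with E' → y P | ε.
E has alternatives sharing prefix 'z': factor to E → z E'' with E'' → P | E.

E -> x y | P P E' | z E''; P -> z x | y E; E' -> y P | ε; E'' -> P | E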